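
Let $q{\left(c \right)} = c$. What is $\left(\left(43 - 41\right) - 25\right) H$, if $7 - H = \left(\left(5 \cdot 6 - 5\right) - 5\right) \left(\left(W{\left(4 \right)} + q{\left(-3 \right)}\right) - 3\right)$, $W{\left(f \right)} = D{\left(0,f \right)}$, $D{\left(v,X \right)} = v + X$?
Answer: $-1081$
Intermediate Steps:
$D{\left(v,X \right)} = X + v$
$W{\left(f \right)} = f$ ($W{\left(f \right)} = f + 0 = f$)
$H = 47$ ($H = 7 - \left(\left(5 \cdot 6 - 5\right) - 5\right) \left(\left(4 - 3\right) - 3\right) = 7 - \left(\left(30 - 5\right) - 5\right) \left(1 - 3\right) = 7 - \left(25 - 5\right) \left(-2\right) = 7 - 20 \left(-2\right) = 7 - -40 = 7 + 40 = 47$)
$\left(\left(43 - 41\right) - 25\right) H = \left(\left(43 - 41\right) - 25\right) 47 = \left(2 - 25\right) 47 = \left(-23\right) 47 = -1081$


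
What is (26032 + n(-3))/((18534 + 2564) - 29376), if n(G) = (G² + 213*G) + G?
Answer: -25399/8278 ≈ -3.0683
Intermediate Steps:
n(G) = G² + 214*G
(26032 + n(-3))/((18534 + 2564) - 29376) = (26032 - 3*(214 - 3))/((18534 + 2564) - 29376) = (26032 - 3*211)/(21098 - 29376) = (26032 - 633)/(-8278) = 25399*(-1/8278) = -25399/8278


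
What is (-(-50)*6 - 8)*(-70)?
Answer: -20440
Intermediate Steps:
(-(-50)*6 - 8)*(-70) = (-10*(-30) - 8)*(-70) = (300 - 8)*(-70) = 292*(-70) = -20440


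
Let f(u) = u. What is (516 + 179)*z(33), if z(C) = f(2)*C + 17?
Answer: 57685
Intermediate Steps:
z(C) = 17 + 2*C (z(C) = 2*C + 17 = 17 + 2*C)
(516 + 179)*z(33) = (516 + 179)*(17 + 2*33) = 695*(17 + 66) = 695*83 = 57685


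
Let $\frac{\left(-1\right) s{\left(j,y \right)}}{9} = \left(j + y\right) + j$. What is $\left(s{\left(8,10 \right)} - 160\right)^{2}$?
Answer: $155236$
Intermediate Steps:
$s{\left(j,y \right)} = - 18 j - 9 y$ ($s{\left(j,y \right)} = - 9 \left(\left(j + y\right) + j\right) = - 9 \left(y + 2 j\right) = - 18 j - 9 y$)
$\left(s{\left(8,10 \right)} - 160\right)^{2} = \left(\left(\left(-18\right) 8 - 90\right) - 160\right)^{2} = \left(\left(-144 - 90\right) - 160\right)^{2} = \left(-234 - 160\right)^{2} = \left(-394\right)^{2} = 155236$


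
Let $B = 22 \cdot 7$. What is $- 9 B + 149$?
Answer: $-1237$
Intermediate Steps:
$B = 154$
$- 9 B + 149 = \left(-9\right) 154 + 149 = -1386 + 149 = -1237$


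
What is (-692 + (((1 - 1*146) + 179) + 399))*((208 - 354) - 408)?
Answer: 143486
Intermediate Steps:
(-692 + (((1 - 1*146) + 179) + 399))*((208 - 354) - 408) = (-692 + (((1 - 146) + 179) + 399))*(-146 - 408) = (-692 + ((-145 + 179) + 399))*(-554) = (-692 + (34 + 399))*(-554) = (-692 + 433)*(-554) = -259*(-554) = 143486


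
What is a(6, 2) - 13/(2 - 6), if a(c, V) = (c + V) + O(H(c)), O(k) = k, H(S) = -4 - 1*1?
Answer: 25/4 ≈ 6.2500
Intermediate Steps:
H(S) = -5 (H(S) = -4 - 1 = -5)
a(c, V) = -5 + V + c (a(c, V) = (c + V) - 5 = (V + c) - 5 = -5 + V + c)
a(6, 2) - 13/(2 - 6) = (-5 + 2 + 6) - 13/(2 - 6) = 3 - 13/(-4) = 3 - ¼*(-13) = 3 + 13/4 = 25/4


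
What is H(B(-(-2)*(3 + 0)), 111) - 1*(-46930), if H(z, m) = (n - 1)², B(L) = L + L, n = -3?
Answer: 46946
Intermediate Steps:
B(L) = 2*L
H(z, m) = 16 (H(z, m) = (-3 - 1)² = (-4)² = 16)
H(B(-(-2)*(3 + 0)), 111) - 1*(-46930) = 16 - 1*(-46930) = 16 + 46930 = 46946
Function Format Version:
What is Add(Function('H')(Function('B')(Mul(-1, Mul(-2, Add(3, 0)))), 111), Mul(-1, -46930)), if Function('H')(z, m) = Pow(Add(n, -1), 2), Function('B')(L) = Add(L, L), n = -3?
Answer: 46946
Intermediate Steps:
Function('B')(L) = Mul(2, L)
Function('H')(z, m) = 16 (Function('H')(z, m) = Pow(Add(-3, -1), 2) = Pow(-4, 2) = 16)
Add(Function('H')(Function('B')(Mul(-1, Mul(-2, Add(3, 0)))), 111), Mul(-1, -46930)) = Add(16, Mul(-1, -46930)) = Add(16, 46930) = 46946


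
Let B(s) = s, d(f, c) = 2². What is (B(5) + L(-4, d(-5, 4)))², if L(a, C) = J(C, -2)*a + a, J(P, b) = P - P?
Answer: 1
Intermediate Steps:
d(f, c) = 4
J(P, b) = 0
L(a, C) = a (L(a, C) = 0*a + a = 0 + a = a)
(B(5) + L(-4, d(-5, 4)))² = (5 - 4)² = 1² = 1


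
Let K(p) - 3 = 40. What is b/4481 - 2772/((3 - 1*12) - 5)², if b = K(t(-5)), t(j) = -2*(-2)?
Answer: -443318/31367 ≈ -14.133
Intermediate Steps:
t(j) = 4
K(p) = 43 (K(p) = 3 + 40 = 43)
b = 43
b/4481 - 2772/((3 - 1*12) - 5)² = 43/4481 - 2772/((3 - 1*12) - 5)² = 43*(1/4481) - 2772/((3 - 12) - 5)² = 43/4481 - 2772/(-9 - 5)² = 43/4481 - 2772/((-14)²) = 43/4481 - 2772/196 = 43/4481 - 2772*1/196 = 43/4481 - 99/7 = -443318/31367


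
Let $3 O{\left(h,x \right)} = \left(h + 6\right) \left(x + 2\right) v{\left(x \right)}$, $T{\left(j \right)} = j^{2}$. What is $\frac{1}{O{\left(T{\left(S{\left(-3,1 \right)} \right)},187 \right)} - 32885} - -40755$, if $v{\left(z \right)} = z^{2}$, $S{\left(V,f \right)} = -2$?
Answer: $\frac{896511576676}{21997585} \approx 40755.0$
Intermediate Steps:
$O{\left(h,x \right)} = \frac{x^{2} \left(2 + x\right) \left(6 + h\right)}{3}$ ($O{\left(h,x \right)} = \frac{\left(h + 6\right) \left(x + 2\right) x^{2}}{3} = \frac{\left(6 + h\right) \left(2 + x\right) x^{2}}{3} = \frac{\left(2 + x\right) \left(6 + h\right) x^{2}}{3} = \frac{x^{2} \left(2 + x\right) \left(6 + h\right)}{3}$)
$\frac{1}{O{\left(T{\left(S{\left(-3,1 \right)} \right)},187 \right)} - 32885} - -40755 = \frac{1}{\frac{187^{2} \left(12 + 2 \left(-2\right)^{2} + 6 \cdot 187 + \left(-2\right)^{2} \cdot 187\right)}{3} - 32885} - -40755 = \frac{1}{\frac{1}{3} \cdot 34969 \left(12 + 2 \cdot 4 + 1122 + 4 \cdot 187\right) - 32885} + 40755 = \frac{1}{\frac{1}{3} \cdot 34969 \left(12 + 8 + 1122 + 748\right) - 32885} + 40755 = \frac{1}{\frac{1}{3} \cdot 34969 \cdot 1890 - 32885} + 40755 = \frac{1}{22030470 - 32885} + 40755 = \frac{1}{21997585} + 40755 = \frac{896511576676}{21997585}$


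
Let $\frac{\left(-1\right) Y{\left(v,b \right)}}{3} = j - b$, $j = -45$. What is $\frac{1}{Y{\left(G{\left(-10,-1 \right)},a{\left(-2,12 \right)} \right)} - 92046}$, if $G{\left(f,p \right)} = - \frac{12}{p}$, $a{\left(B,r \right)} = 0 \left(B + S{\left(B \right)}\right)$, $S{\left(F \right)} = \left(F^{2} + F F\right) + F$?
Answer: $- \frac{1}{91911} \approx -1.088 \cdot 10^{-5}$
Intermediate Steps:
$S{\left(F \right)} = F + 2 F^{2}$ ($S{\left(F \right)} = \left(F^{2} + F^{2}\right) + F = 2 F^{2} + F = F + 2 F^{2}$)
$a{\left(B,r \right)} = 0$ ($a{\left(B,r \right)} = 0 \left(B + B \left(1 + 2 B\right)\right) = 0$)
$Y{\left(v,b \right)} = 135 + 3 b$ ($Y{\left(v,b \right)} = - 3 \left(-45 - b\right) = 135 + 3 b$)
$\frac{1}{Y{\left(G{\left(-10,-1 \right)},a{\left(-2,12 \right)} \right)} - 92046} = \frac{1}{\left(135 + 3 \cdot 0\right) - 92046} = \frac{1}{\left(135 + 0\right) - 92046} = \frac{1}{135 - 92046} = \frac{1}{-91911} = - \frac{1}{91911}$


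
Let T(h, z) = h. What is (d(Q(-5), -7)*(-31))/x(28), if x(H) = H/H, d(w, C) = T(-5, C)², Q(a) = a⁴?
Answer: -775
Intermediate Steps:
d(w, C) = 25 (d(w, C) = (-5)² = 25)
x(H) = 1
(d(Q(-5), -7)*(-31))/x(28) = (25*(-31))/1 = -775*1 = -775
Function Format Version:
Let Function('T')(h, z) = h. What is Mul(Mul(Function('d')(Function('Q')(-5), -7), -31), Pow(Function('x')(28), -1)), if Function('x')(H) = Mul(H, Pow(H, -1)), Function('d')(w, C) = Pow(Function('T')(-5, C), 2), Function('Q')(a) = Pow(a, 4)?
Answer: -775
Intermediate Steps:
Function('d')(w, C) = 25 (Function('d')(w, C) = Pow(-5, 2) = 25)
Function('x')(H) = 1
Mul(Mul(Function('d')(Function('Q')(-5), -7), -31), Pow(Function('x')(28), -1)) = Mul(Mul(25, -31), Pow(1, -1)) = Mul(-775, 1) = -775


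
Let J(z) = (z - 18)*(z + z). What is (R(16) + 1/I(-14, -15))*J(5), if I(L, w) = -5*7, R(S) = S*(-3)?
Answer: 43706/7 ≈ 6243.7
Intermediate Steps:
R(S) = -3*S
J(z) = 2*z*(-18 + z) (J(z) = (-18 + z)*(2*z) = 2*z*(-18 + z))
I(L, w) = -35
(R(16) + 1/I(-14, -15))*J(5) = (-3*16 + 1/(-35))*(2*5*(-18 + 5)) = (-48 - 1/35)*(2*5*(-13)) = -1681/35*(-130) = 43706/7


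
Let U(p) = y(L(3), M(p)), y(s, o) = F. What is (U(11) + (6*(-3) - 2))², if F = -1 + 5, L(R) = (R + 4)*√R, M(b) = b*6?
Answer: 256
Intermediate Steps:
M(b) = 6*b
L(R) = √R*(4 + R) (L(R) = (4 + R)*√R = √R*(4 + R))
F = 4
y(s, o) = 4
U(p) = 4
(U(11) + (6*(-3) - 2))² = (4 + (6*(-3) - 2))² = (4 + (-18 - 2))² = (4 - 20)² = (-16)² = 256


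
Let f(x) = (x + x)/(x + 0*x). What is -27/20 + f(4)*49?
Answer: 1933/20 ≈ 96.650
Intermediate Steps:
f(x) = 2 (f(x) = (2*x)/(x + 0) = (2*x)/x = 2)
-27/20 + f(4)*49 = -27/20 + 2*49 = -27*1/20 + 98 = -27/20 + 98 = 1933/20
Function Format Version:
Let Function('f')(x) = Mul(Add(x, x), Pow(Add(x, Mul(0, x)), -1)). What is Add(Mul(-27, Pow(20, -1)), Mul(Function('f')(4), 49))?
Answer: Rational(1933, 20) ≈ 96.650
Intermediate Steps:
Function('f')(x) = 2 (Function('f')(x) = Mul(Mul(2, x), Pow(Add(x, 0), -1)) = Mul(Mul(2, x), Pow(x, -1)) = 2)
Add(Mul(-27, Pow(20, -1)), Mul(Function('f')(4), 49)) = Add(Mul(-27, Pow(20, -1)), Mul(2, 49)) = Add(Mul(-27, Rational(1, 20)), 98) = Add(Rational(-27, 20), 98) = Rational(1933, 20)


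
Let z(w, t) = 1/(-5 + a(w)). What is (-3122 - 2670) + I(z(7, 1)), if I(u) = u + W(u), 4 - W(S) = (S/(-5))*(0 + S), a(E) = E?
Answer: -115749/20 ≈ -5787.5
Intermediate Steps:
W(S) = 4 + S²/5 (W(S) = 4 - S/(-5)*(0 + S) = 4 - S*(-⅕)*S = 4 - (-S/5)*S = 4 - (-1)*S²/5 = 4 + S²/5)
z(w, t) = 1/(-5 + w)
I(u) = 4 + u + u²/5 (I(u) = u + (4 + u²/5) = 4 + u + u²/5)
(-3122 - 2670) + I(z(7, 1)) = (-3122 - 2670) + (4 + 1/(-5 + 7) + (1/(-5 + 7))²/5) = -5792 + (4 + 1/2 + (1/2)²/5) = -5792 + (4 + ½ + (½)²/5) = -5792 + (4 + ½ + (⅕)*(¼)) = -5792 + (4 + ½ + 1/20) = -5792 + 91/20 = -115749/20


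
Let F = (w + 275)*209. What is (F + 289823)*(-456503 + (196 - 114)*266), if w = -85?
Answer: -143245029303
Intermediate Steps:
F = 39710 (F = (-85 + 275)*209 = 190*209 = 39710)
(F + 289823)*(-456503 + (196 - 114)*266) = (39710 + 289823)*(-456503 + (196 - 114)*266) = 329533*(-456503 + 82*266) = 329533*(-456503 + 21812) = 329533*(-434691) = -143245029303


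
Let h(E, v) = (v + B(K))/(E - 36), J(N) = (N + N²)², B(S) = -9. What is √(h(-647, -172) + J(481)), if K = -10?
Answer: √25074116339987019/683 ≈ 2.3184e+5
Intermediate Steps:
h(E, v) = (-9 + v)/(-36 + E) (h(E, v) = (v - 9)/(E - 36) = (-9 + v)/(-36 + E))
√(h(-647, -172) + J(481)) = √((-9 - 172)/(-36 - 647) + 481²*(1 + 481)²) = √(-181/(-683) + 231361*482²) = √(-1/683*(-181) + 231361*232324) = √(181/683 + 53750712964) = √(36711736954593/683) = √25074116339987019/683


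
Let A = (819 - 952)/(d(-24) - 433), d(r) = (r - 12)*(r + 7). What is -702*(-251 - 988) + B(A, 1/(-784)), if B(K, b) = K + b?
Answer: 122061060957/140336 ≈ 8.6978e+5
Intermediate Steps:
d(r) = (-12 + r)*(7 + r)
A = -133/179 (A = (819 - 952)/((-84 + (-24)**2 - 5*(-24)) - 433) = -133/((-84 + 576 + 120) - 433) = -133/(612 - 433) = -133/179 ≈ -0.74302)
-702*(-251 - 988) + B(A, 1/(-784)) = -702*(-251 - 988) + (-133/179 + 1/(-784)) = -702*(-1239) + (-133/179 - 1/784) = 869778 - 104451/140336 = 122061060957/140336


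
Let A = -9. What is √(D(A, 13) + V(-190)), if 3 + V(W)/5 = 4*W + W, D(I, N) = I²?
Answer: 2*I*√1171 ≈ 68.44*I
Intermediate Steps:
V(W) = -15 + 25*W (V(W) = -15 + 5*(4*W + W) = -15 + 5*(5*W) = -15 + 25*W)
√(D(A, 13) + V(-190)) = √((-9)² + (-15 + 25*(-190))) = √(81 + (-15 - 4750)) = √(81 - 4765) = √(-4684) = 2*I*√1171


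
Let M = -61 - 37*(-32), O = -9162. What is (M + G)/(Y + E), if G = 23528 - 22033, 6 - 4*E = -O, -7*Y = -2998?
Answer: -18326/13025 ≈ -1.4070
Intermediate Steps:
Y = 2998/7 (Y = -1/7*(-2998) = 2998/7 ≈ 428.29)
M = 1123 (M = -61 + 1184 = 1123)
E = -2289 (E = 3/2 - (-1)*(-9162)/4 = 3/2 - 1/4*9162 = 3/2 - 4581/2 = -2289)
G = 1495
(M + G)/(Y + E) = (1123 + 1495)/(2998/7 - 2289) = 2618/(-13025/7) = 2618*(-7/13025) = -18326/13025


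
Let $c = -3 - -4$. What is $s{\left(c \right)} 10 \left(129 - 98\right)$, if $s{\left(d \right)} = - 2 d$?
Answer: $-620$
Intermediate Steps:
$c = 1$ ($c = -3 + 4 = 1$)
$s{\left(c \right)} 10 \left(129 - 98\right) = \left(-2\right) 1 \cdot 10 \left(129 - 98\right) = \left(-2\right) 10 \cdot 31 = \left(-20\right) 31 = -620$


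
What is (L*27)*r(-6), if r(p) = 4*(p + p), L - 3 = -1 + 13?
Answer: -19440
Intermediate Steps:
L = 15 (L = 3 + (-1 + 13) = 3 + 12 = 15)
r(p) = 8*p (r(p) = 4*(2*p) = 8*p)
(L*27)*r(-6) = (15*27)*(8*(-6)) = 405*(-48) = -19440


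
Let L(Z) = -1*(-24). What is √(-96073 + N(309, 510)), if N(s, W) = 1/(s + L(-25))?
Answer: 2*I*√295928849/111 ≈ 309.96*I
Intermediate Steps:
L(Z) = 24
N(s, W) = 1/(24 + s) (N(s, W) = 1/(s + 24) = 1/(24 + s))
√(-96073 + N(309, 510)) = √(-96073 + 1/(24 + 309)) = √(-96073 + 1/333) = √(-31992308/333) = 2*I*√295928849/111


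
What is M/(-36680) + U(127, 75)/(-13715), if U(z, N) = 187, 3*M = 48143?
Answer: -27234349/60367944 ≈ -0.45114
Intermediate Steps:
M = 48143/3 (M = (⅓)*48143 = 48143/3 ≈ 16048.)
M/(-36680) + U(127, 75)/(-13715) = (48143/3)/(-36680) + 187/(-13715) = (48143/3)*(-1/36680) + 187*(-1/13715) = -48143/110040 - 187/13715 = -27234349/60367944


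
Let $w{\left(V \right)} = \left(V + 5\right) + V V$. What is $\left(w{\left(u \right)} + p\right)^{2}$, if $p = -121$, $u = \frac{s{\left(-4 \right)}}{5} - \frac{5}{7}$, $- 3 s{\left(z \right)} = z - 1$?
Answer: $\frac{2627587600}{194481} \approx 13511.0$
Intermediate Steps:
$s{\left(z \right)} = \frac{1}{3} - \frac{z}{3}$ ($s{\left(z \right)} = - \frac{z - 1}{3} = - \frac{-1 + z}{3} = \frac{1}{3} - \frac{z}{3}$)
$u = - \frac{8}{21}$ ($u = \frac{\frac{1}{3} - - \frac{4}{3}}{5} - \frac{5}{7} = \left(\frac{1}{3} + \frac{4}{3}\right) \frac{1}{5} - \frac{5}{7} = \frac{5}{3} \cdot \frac{1}{5} - \frac{5}{7} = \frac{1}{3} - \frac{5}{7} = - \frac{8}{21} \approx -0.38095$)
$w{\left(V \right)} = 5 + V + V^{2}$ ($w{\left(V \right)} = \left(5 + V\right) + V^{2} = 5 + V + V^{2}$)
$\left(w{\left(u \right)} + p\right)^{2} = \left(\left(5 - \frac{8}{21} + \left(- \frac{8}{21}\right)^{2}\right) - 121\right)^{2} = \left(\left(5 - \frac{8}{21} + \frac{64}{441}\right) - 121\right)^{2} = \left(\frac{2101}{441} - 121\right)^{2} = \left(- \frac{51260}{441}\right)^{2} = \frac{2627587600}{194481}$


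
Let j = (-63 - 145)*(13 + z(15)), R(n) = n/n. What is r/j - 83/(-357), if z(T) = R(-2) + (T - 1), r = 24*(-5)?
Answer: 9397/37128 ≈ 0.25310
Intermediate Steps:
r = -120
R(n) = 1
z(T) = T (z(T) = 1 + (T - 1) = 1 + (-1 + T) = T)
j = -5824 (j = (-63 - 145)*(13 + 15) = -208*28 = -5824)
r/j - 83/(-357) = -120/(-5824) - 83/(-357) = -120*(-1/5824) - 83*(-1/357) = 15/728 + 83/357 = 9397/37128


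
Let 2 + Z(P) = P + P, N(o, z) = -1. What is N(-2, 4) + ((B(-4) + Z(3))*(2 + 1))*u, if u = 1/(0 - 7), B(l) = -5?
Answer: -4/7 ≈ -0.57143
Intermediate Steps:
Z(P) = -2 + 2*P (Z(P) = -2 + (P + P) = -2 + 2*P)
u = -1/7 (u = 1/(-7) = -1/7 ≈ -0.14286)
N(-2, 4) + ((B(-4) + Z(3))*(2 + 1))*u = -1 + ((-5 + (-2 + 2*3))*(2 + 1))*(-1/7) = -1 + ((-5 + (-2 + 6))*3)*(-1/7) = -1 + ((-5 + 4)*3)*(-1/7) = -1 - 1*3*(-1/7) = -1 - 3*(-1/7) = -1 + 3/7 = -4/7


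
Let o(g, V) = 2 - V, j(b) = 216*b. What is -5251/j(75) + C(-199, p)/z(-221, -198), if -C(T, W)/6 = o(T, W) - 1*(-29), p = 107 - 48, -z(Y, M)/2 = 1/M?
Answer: 269433149/16200 ≈ 16632.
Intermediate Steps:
z(Y, M) = -2/M
p = 59
C(T, W) = -186 + 6*W (C(T, W) = -6*((2 - W) - 1*(-29)) = -6*((2 - W) + 29) = -6*(31 - W) = -186 + 6*W)
-5251/j(75) + C(-199, p)/z(-221, -198) = -5251/(216*75) + (-186 + 6*59)/((-2/(-198))) = -5251/16200 + (-186 + 354)/((-2*(-1/198))) = -5251*1/16200 + 168/(1/99) = -5251/16200 + 168*99 = -5251/16200 + 16632 = 269433149/16200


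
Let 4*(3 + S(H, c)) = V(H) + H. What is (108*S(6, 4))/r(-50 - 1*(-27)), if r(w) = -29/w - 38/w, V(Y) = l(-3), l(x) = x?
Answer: -5589/67 ≈ -83.418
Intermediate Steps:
V(Y) = -3
S(H, c) = -15/4 + H/4 (S(H, c) = -3 + (-3 + H)/4 = -3 + (-3/4 + H/4) = -15/4 + H/4)
r(w) = -67/w
(108*S(6, 4))/r(-50 - 1*(-27)) = (108*(-15/4 + (1/4)*6))/((-67/(-50 - 1*(-27)))) = (108*(-15/4 + 3/2))/((-67/(-50 + 27))) = (108*(-9/4))/((-67/(-23))) = -243/((-67*(-1/23))) = -243/67/23 = -243*23/67 = -5589/67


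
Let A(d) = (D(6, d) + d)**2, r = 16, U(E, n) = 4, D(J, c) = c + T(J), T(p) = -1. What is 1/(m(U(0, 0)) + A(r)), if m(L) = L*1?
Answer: 1/965 ≈ 0.0010363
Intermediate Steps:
D(J, c) = -1 + c (D(J, c) = c - 1 = -1 + c)
m(L) = L
A(d) = (-1 + 2*d)**2 (A(d) = ((-1 + d) + d)**2 = (-1 + 2*d)**2)
1/(m(U(0, 0)) + A(r)) = 1/(4 + (-1 + 2*16)**2) = 1/(4 + (-1 + 32)**2) = 1/(4 + 31**2) = 1/(4 + 961) = 1/965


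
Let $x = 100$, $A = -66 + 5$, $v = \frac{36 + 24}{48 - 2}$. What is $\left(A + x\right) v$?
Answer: $\frac{1170}{23} \approx 50.87$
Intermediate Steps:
$v = \frac{30}{23}$ ($v = \frac{60}{46} = 60 \cdot \frac{1}{46} = \frac{30}{23} \approx 1.3043$)
$A = -61$
$\left(A + x\right) v = \left(-61 + 100\right) \frac{30}{23} = 39 \cdot \frac{30}{23} = \frac{1170}{23}$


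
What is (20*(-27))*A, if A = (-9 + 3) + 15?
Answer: -4860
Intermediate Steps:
A = 9 (A = -6 + 15 = 9)
(20*(-27))*A = (20*(-27))*9 = -540*9 = -4860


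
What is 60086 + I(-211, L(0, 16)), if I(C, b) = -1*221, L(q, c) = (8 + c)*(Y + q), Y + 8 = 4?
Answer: 59865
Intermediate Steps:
Y = -4 (Y = -8 + 4 = -4)
L(q, c) = (-4 + q)*(8 + c) (L(q, c) = (8 + c)*(-4 + q) = (-4 + q)*(8 + c))
I(C, b) = -221
60086 + I(-211, L(0, 16)) = 60086 - 221 = 59865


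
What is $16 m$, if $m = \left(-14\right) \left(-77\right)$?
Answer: $17248$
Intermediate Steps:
$m = 1078$
$16 m = 16 \cdot 1078 = 17248$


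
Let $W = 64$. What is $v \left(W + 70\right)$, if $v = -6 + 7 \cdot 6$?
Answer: $4824$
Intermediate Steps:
$v = 36$ ($v = -6 + 42 = 36$)
$v \left(W + 70\right) = 36 \left(64 + 70\right) = 36 \cdot 134 = 4824$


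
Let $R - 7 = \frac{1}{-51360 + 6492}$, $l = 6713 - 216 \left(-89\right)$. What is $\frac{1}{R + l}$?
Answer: $\frac{44868}{1164055391} \approx 3.8545 \cdot 10^{-5}$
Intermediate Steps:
$l = 25937$ ($l = 6713 - -19224 = 6713 + 19224 = 25937$)
$R = \frac{314075}{44868}$ ($R = 7 + \frac{1}{-51360 + 6492} = 7 + \frac{1}{-44868} = 7 - \frac{1}{44868} = \frac{314075}{44868} \approx 7.0$)
$\frac{1}{R + l} = \frac{1}{\frac{314075}{44868} + 25937} = \frac{1}{\frac{1164055391}{44868}} = \frac{44868}{1164055391}$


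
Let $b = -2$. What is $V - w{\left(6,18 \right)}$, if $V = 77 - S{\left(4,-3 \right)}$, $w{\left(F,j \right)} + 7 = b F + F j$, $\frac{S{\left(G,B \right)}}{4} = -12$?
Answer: $36$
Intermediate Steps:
$S{\left(G,B \right)} = -48$ ($S{\left(G,B \right)} = 4 \left(-12\right) = -48$)
$w{\left(F,j \right)} = -7 - 2 F + F j$ ($w{\left(F,j \right)} = -7 + \left(- 2 F + F j\right) = -7 - 2 F + F j$)
$V = 125$ ($V = 77 - -48 = 77 + 48 = 125$)
$V - w{\left(6,18 \right)} = 125 - \left(-7 - 12 + 6 \cdot 18\right) = 125 - \left(-7 - 12 + 108\right) = 125 - 89 = 36$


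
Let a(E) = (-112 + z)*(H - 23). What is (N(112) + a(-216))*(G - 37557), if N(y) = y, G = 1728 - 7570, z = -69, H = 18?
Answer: -44136783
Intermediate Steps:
G = -5842
a(E) = 905 (a(E) = (-112 - 69)*(18 - 23) = -181*(-5) = 905)
(N(112) + a(-216))*(G - 37557) = (112 + 905)*(-5842 - 37557) = 1017*(-43399) = -44136783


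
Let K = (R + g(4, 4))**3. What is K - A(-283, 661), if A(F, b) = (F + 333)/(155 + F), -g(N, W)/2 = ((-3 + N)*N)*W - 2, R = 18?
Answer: -63975/64 ≈ -999.61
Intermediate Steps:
g(N, W) = 4 - 2*N*W*(-3 + N) (g(N, W) = -2*(((-3 + N)*N)*W - 2) = -2*((N*(-3 + N))*W - 2) = -2*(N*W*(-3 + N) - 2) = -2*(-2 + N*W*(-3 + N)) = 4 - 2*N*W*(-3 + N))
A(F, b) = (333 + F)/(155 + F)
K = -1000 (K = (18 + (4 - 2*4*4**2 + 6*4*4))**3 = (18 + (4 - 2*4*16 + 96))**3 = (18 + (4 - 128 + 96))**3 = (18 - 28)**3 = (-10)**3 = -1000)
K - A(-283, 661) = -1000 - (333 - 283)/(155 - 283) = -1000 - 50/(-128) = -1000 - (-1)*50/128 = -1000 - 1*(-25/64) = -1000 + 25/64 = -63975/64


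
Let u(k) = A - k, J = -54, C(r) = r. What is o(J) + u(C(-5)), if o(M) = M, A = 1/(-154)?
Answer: -7547/154 ≈ -49.006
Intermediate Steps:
A = -1/154 ≈ -0.0064935
u(k) = -1/154 - k
o(J) + u(C(-5)) = -54 + (-1/154 - 1*(-5)) = -54 + (-1/154 + 5) = -54 + 769/154 = -7547/154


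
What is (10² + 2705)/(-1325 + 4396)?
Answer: 2805/3071 ≈ 0.91338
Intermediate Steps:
(10² + 2705)/(-1325 + 4396) = (100 + 2705)/3071 = 2805*(1/3071) = 2805/3071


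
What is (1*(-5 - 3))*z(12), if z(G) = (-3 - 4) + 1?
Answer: 48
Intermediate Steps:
z(G) = -6 (z(G) = -7 + 1 = -6)
(1*(-5 - 3))*z(12) = (1*(-5 - 3))*(-6) = (1*(-8))*(-6) = -8*(-6) = 48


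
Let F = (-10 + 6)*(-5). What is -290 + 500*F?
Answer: 9710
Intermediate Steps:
F = 20 (F = -4*(-5) = 20)
-290 + 500*F = -290 + 500*20 = -290 + 10000 = 9710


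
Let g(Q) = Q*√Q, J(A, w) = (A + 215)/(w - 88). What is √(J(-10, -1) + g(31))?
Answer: √(-18245 + 245551*√31)/89 ≈ 13.050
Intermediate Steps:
J(A, w) = (215 + A)/(-88 + w)
g(Q) = Q^(3/2)
√(J(-10, -1) + g(31)) = √((215 - 10)/(-88 - 1) + 31^(3/2)) = √(205/(-89) + 31*√31) = √(-1/89*205 + 31*√31) = √(-205/89 + 31*√31)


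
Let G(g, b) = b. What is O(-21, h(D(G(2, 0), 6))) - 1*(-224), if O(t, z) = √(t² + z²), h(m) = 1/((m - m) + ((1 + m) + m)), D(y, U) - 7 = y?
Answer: 224 + √99226/15 ≈ 245.00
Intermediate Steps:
D(y, U) = 7 + y
h(m) = 1/(1 + 2*m) (h(m) = 1/(0 + (1 + 2*m)) = 1/(1 + 2*m))
O(-21, h(D(G(2, 0), 6))) - 1*(-224) = √((-21)² + (1/(1 + 2*(7 + 0)))²) - 1*(-224) = √(441 + (1/(1 + 2*7))²) + 224 = √(441 + (1/(1 + 14))²) + 224 = √(441 + (1/15)²) + 224 = √(441 + 1/225) + 224 = √(99226/225) + 224 = √99226/15 + 224 = 224 + √99226/15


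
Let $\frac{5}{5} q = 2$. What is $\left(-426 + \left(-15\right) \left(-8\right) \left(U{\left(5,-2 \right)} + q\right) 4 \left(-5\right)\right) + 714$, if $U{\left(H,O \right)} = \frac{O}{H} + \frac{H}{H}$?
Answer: $-5952$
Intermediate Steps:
$q = 2$
$U{\left(H,O \right)} = 1 + \frac{O}{H}$ ($U{\left(H,O \right)} = \frac{O}{H} + 1 = 1 + \frac{O}{H}$)
$\left(-426 + \left(-15\right) \left(-8\right) \left(U{\left(5,-2 \right)} + q\right) 4 \left(-5\right)\right) + 714 = \left(-426 + \left(-15\right) \left(-8\right) \left(\frac{5 - 2}{5} + 2\right) 4 \left(-5\right)\right) + 714 = \left(-426 + 120 \left(\frac{1}{5} \cdot 3 + 2\right) \left(-20\right)\right) + 714 = \left(-426 + 120 \left(\frac{3}{5} + 2\right) \left(-20\right)\right) + 714 = \left(-426 + 120 \cdot \frac{13}{5} \left(-20\right)\right) + 714 = \left(-426 + 120 \left(-52\right)\right) + 714 = \left(-426 - 6240\right) + 714 = -6666 + 714 = -5952$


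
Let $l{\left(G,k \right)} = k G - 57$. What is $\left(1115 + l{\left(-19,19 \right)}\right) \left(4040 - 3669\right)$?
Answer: $258587$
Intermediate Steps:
$l{\left(G,k \right)} = -57 + G k$ ($l{\left(G,k \right)} = G k - 57 = -57 + G k$)
$\left(1115 + l{\left(-19,19 \right)}\right) \left(4040 - 3669\right) = \left(1115 - 418\right) \left(4040 - 3669\right) = \left(1115 - 418\right) 371 = 697 \cdot 371 = 258587$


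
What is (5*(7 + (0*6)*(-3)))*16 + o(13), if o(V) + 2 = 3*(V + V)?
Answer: 636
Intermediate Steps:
o(V) = -2 + 6*V (o(V) = -2 + 3*(V + V) = -2 + 3*(2*V) = -2 + 6*V)
(5*(7 + (0*6)*(-3)))*16 + o(13) = (5*(7 + (0*6)*(-3)))*16 + (-2 + 6*13) = (5*(7 + 0*(-3)))*16 + (-2 + 78) = (5*(7 + 0))*16 + 76 = (5*7)*16 + 76 = 35*16 + 76 = 560 + 76 = 636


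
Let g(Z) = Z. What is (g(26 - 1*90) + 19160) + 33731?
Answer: 52827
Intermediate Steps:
(g(26 - 1*90) + 19160) + 33731 = ((26 - 1*90) + 19160) + 33731 = ((26 - 90) + 19160) + 33731 = (-64 + 19160) + 33731 = 19096 + 33731 = 52827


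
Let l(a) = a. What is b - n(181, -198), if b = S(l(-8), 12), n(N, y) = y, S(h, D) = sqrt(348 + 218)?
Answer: 198 + sqrt(566) ≈ 221.79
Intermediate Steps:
S(h, D) = sqrt(566)
b = sqrt(566) ≈ 23.791
b - n(181, -198) = sqrt(566) - 1*(-198) = sqrt(566) + 198 = 198 + sqrt(566)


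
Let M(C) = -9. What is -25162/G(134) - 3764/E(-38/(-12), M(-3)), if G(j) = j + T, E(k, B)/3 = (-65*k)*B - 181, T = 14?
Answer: -126731921/742146 ≈ -170.76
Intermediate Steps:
E(k, B) = -543 - 195*B*k (E(k, B) = 3*((-65*k)*B - 181) = 3*(-65*B*k - 181) = 3*(-181 - 65*B*k) = -543 - 195*B*k)
G(j) = 14 + j (G(j) = j + 14 = 14 + j)
-25162/G(134) - 3764/E(-38/(-12), M(-3)) = -25162/(14 + 134) - 3764/(-543 - 195*(-9)*(-38/(-12))) = -25162/148 - 3764/(-543 - 195*(-9)*(-38*(-1/12))) = -25162*1/148 - 3764/(-543 - 195*(-9)*19/6) = -12581/74 - 3764/(-543 + 11115/2) = -12581/74 - 3764/10029/2 = -12581/74 - 3764*2/10029 = -12581/74 - 7528/10029 = -126731921/742146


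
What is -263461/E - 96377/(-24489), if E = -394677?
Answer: 4943297962/1073916117 ≈ 4.6031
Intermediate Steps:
-263461/E - 96377/(-24489) = -263461/(-394677) - 96377/(-24489) = -263461*(-1/394677) - 96377*(-1/24489) = 263461/394677 + 96377/24489 = 4943297962/1073916117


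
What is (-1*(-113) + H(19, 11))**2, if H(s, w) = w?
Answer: 15376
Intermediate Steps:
(-1*(-113) + H(19, 11))**2 = (-1*(-113) + 11)**2 = (113 + 11)**2 = 124**2 = 15376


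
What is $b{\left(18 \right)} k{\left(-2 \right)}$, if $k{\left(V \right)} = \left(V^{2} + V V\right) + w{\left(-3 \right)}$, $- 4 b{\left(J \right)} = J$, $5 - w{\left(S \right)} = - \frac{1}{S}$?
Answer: $-57$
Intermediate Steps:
$w{\left(S \right)} = 5 + \frac{1}{S}$ ($w{\left(S \right)} = 5 - - \frac{1}{S} = 5 + \frac{1}{S}$)
$b{\left(J \right)} = - \frac{J}{4}$
$k{\left(V \right)} = \frac{14}{3} + 2 V^{2}$ ($k{\left(V \right)} = \left(V^{2} + V V\right) + \left(5 + \frac{1}{-3}\right) = \left(V^{2} + V^{2}\right) + \left(5 - \frac{1}{3}\right) = 2 V^{2} + \frac{14}{3} = \frac{14}{3} + 2 V^{2}$)
$b{\left(18 \right)} k{\left(-2 \right)} = \left(- \frac{1}{4}\right) 18 \left(\frac{14}{3} + 2 \left(-2\right)^{2}\right) = - \frac{9 \left(\frac{14}{3} + 2 \cdot 4\right)}{2} = - \frac{9 \left(\frac{14}{3} + 8\right)}{2} = \left(- \frac{9}{2}\right) \frac{38}{3} = -57$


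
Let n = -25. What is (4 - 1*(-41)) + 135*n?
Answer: -3330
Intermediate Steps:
(4 - 1*(-41)) + 135*n = (4 - 1*(-41)) + 135*(-25) = (4 + 41) - 3375 = 45 - 3375 = -3330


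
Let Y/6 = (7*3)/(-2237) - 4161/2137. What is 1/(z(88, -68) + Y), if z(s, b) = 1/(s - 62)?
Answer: -124292194/1454292835 ≈ -0.085466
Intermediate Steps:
z(s, b) = 1/(-62 + s)
Y = -56118204/4780469 (Y = 6*((7*3)/(-2237) - 4161/2137) = 6*(21*(-1/2237) - 4161*1/2137) = 6*(-21/2237 - 4161/2137) = 6*(-9353034/4780469) = -56118204/4780469 ≈ -11.739)
1/(z(88, -68) + Y) = 1/(1/(-62 + 88) - 56118204/4780469) = 1/(1/26 - 56118204/4780469) = 1/(-1454292835/124292194) = -124292194/1454292835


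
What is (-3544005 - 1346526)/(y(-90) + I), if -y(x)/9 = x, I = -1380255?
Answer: 1630177/459815 ≈ 3.5453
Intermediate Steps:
y(x) = -9*x
(-3544005 - 1346526)/(y(-90) + I) = (-3544005 - 1346526)/(-9*(-90) - 1380255) = -4890531/(810 - 1380255) = -4890531/(-1379445) = -4890531*(-1/1379445) = 1630177/459815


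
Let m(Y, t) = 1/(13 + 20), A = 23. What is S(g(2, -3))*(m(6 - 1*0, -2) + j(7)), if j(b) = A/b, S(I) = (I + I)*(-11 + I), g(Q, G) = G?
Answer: 3064/11 ≈ 278.55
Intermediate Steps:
S(I) = 2*I*(-11 + I) (S(I) = (2*I)*(-11 + I) = 2*I*(-11 + I))
m(Y, t) = 1/33
j(b) = 23/b
S(g(2, -3))*(m(6 - 1*0, -2) + j(7)) = (2*(-3)*(-11 - 3))*(1/33 + 23/7) = (2*(-3)*(-14))*(1/33 + 23*(⅐)) = 84*(1/33 + 23/7) = 84*(766/231) = 3064/11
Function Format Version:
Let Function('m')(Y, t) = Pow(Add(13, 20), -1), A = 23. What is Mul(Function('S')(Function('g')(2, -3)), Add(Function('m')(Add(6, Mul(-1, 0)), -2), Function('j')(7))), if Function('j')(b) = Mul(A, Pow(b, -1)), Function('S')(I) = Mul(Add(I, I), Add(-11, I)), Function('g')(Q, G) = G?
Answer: Rational(3064, 11) ≈ 278.55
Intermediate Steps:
Function('S')(I) = Mul(2, I, Add(-11, I)) (Function('S')(I) = Mul(Mul(2, I), Add(-11, I)) = Mul(2, I, Add(-11, I)))
Function('m')(Y, t) = Rational(1, 33) (Function('m')(Y, t) = Pow(33, -1) = Rational(1, 33))
Function('j')(b) = Mul(23, Pow(b, -1))
Mul(Function('S')(Function('g')(2, -3)), Add(Function('m')(Add(6, Mul(-1, 0)), -2), Function('j')(7))) = Mul(Mul(2, -3, Add(-11, -3)), Add(Rational(1, 33), Mul(23, Pow(7, -1)))) = Mul(Mul(2, -3, -14), Add(Rational(1, 33), Mul(23, Rational(1, 7)))) = Mul(84, Add(Rational(1, 33), Rational(23, 7))) = Mul(84, Rational(766, 231)) = Rational(3064, 11)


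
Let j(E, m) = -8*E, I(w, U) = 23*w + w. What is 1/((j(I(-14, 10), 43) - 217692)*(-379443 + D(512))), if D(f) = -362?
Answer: 1/81659594220 ≈ 1.2246e-11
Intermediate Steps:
I(w, U) = 24*w
1/((j(I(-14, 10), 43) - 217692)*(-379443 + D(512))) = 1/((-192*(-14) - 217692)*(-379443 - 362)) = 1/((-8*(-336) - 217692)*(-379805)) = 1/((2688 - 217692)*(-379805)) = 1/(-215004*(-379805)) = 1/81659594220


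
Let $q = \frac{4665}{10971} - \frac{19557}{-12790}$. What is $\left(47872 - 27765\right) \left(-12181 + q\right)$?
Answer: $- \frac{11453970043713317}{46773030} \approx -2.4488 \cdot 10^{8}$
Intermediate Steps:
$q = \frac{91408399}{46773030}$ ($q = 4665 \cdot \frac{1}{10971} - - \frac{19557}{12790} = \frac{1555}{3657} + \frac{19557}{12790} = \frac{91408399}{46773030} \approx 1.9543$)
$\left(47872 - 27765\right) \left(-12181 + q\right) = \left(47872 - 27765\right) \left(-12181 + \frac{91408399}{46773030}\right) = 20107 \left(- \frac{569650870031}{46773030}\right) = - \frac{11453970043713317}{46773030}$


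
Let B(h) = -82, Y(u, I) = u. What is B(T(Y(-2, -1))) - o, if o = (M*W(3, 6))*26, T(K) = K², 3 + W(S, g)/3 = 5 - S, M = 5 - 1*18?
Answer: -1096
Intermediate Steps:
M = -13 (M = 5 - 18 = -13)
W(S, g) = 6 - 3*S (W(S, g) = -9 + 3*(5 - S) = -9 + (15 - 3*S) = 6 - 3*S)
o = 1014 (o = -13*(6 - 3*3)*26 = -13*(6 - 9)*26 = -13*(-3)*26 = 39*26 = 1014)
B(T(Y(-2, -1))) - o = -82 - 1*1014 = -82 - 1014 = -1096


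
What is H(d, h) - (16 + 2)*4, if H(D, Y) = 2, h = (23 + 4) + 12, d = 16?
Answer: -70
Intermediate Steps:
h = 39 (h = 27 + 12 = 39)
H(d, h) - (16 + 2)*4 = 2 - (16 + 2)*4 = 2 - 18*4 = 2 - 1*72 = 2 - 72 = -70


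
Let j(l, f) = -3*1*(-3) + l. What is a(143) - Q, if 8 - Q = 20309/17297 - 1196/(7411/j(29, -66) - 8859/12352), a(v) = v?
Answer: 102556128129204/788778053455 ≈ 130.02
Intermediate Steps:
j(l, f) = 9 + l (j(l, f) = -3*(-3) + l = 9 + l)
Q = 10239133514861/788778053455 (Q = 8 - (20309/17297 - 1196/(7411/(9 + 29) - 8859/12352)) = 8 - (20309*(1/17297) - 1196/(7411/38 - 8859*1/12352)) = 8 - (20309/17297 - 1196/(7411*(1/38) - 8859/12352)) = 8 - (20309/17297 - 1196/(7411/38 - 8859/12352)) = 8 - (20309/17297 - 1196/45602015/234688) = 8 - (20309/17297 - 1196*234688/45602015) = 8 - (20309/17297 - 280686848/45602015) = 8 - 1*(-3928909087221/788778053455) = 8 + 3928909087221/788778053455 = 10239133514861/788778053455 ≈ 12.981)
a(143) - Q = 143 - 1*10239133514861/788778053455 = 143 - 10239133514861/788778053455 = 102556128129204/788778053455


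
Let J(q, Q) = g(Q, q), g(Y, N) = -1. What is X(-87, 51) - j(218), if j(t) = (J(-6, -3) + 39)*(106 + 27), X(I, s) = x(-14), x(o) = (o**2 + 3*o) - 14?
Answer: -4914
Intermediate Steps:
x(o) = -14 + o**2 + 3*o
J(q, Q) = -1
X(I, s) = 140 (X(I, s) = -14 + (-14)**2 + 3*(-14) = -14 + 196 - 42 = 140)
j(t) = 5054 (j(t) = (-1 + 39)*(106 + 27) = 38*133 = 5054)
X(-87, 51) - j(218) = 140 - 1*5054 = 140 - 5054 = -4914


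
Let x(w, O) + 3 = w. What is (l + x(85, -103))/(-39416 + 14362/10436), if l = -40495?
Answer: 70291678/68555169 ≈ 1.0253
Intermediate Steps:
x(w, O) = -3 + w
(l + x(85, -103))/(-39416 + 14362/10436) = (-40495 + (-3 + 85))/(-39416 + 14362/10436) = (-40495 + 82)/(-39416 + 14362*(1/10436)) = -40413/(-39416 + 7181/5218) = -40413/(-205665507/5218) = -40413*(-5218/205665507) = 70291678/68555169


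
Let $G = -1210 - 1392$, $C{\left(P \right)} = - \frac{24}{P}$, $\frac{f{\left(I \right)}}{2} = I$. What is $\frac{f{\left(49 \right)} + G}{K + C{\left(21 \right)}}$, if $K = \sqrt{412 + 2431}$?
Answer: $- \frac{140224}{139243} - \frac{122696 \sqrt{2843}}{139243} \approx -47.991$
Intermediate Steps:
$f{\left(I \right)} = 2 I$
$G = -2602$
$K = \sqrt{2843} \approx 53.32$
$\frac{f{\left(49 \right)} + G}{K + C{\left(21 \right)}} = \frac{2 \cdot 49 - 2602}{\sqrt{2843} - \frac{24}{21}} = \frac{98 - 2602}{\sqrt{2843} - \frac{8}{7}} = - \frac{2504}{\sqrt{2843} - \frac{8}{7}} = - \frac{2504}{- \frac{8}{7} + \sqrt{2843}}$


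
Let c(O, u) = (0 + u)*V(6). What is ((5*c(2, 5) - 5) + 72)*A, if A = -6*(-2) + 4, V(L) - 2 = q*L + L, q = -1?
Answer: 1872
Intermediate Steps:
V(L) = 2 (V(L) = 2 + (-L + L) = 2 + 0 = 2)
c(O, u) = 2*u (c(O, u) = (0 + u)*2 = u*2 = 2*u)
A = 16 (A = 12 + 4 = 16)
((5*c(2, 5) - 5) + 72)*A = ((5*(2*5) - 5) + 72)*16 = ((5*10 - 5) + 72)*16 = ((50 - 5) + 72)*16 = (45 + 72)*16 = 117*16 = 1872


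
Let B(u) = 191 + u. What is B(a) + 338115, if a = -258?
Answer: 338048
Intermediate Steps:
B(a) + 338115 = (191 - 258) + 338115 = -67 + 338115 = 338048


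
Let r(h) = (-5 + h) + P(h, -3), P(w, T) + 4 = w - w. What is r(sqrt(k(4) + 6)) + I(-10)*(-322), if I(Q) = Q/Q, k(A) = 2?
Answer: -331 + 2*sqrt(2) ≈ -328.17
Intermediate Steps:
P(w, T) = -4 (P(w, T) = -4 + (w - w) = -4 + 0 = -4)
r(h) = -9 + h (r(h) = (-5 + h) - 4 = -9 + h)
I(Q) = 1
r(sqrt(k(4) + 6)) + I(-10)*(-322) = (-9 + sqrt(2 + 6)) + 1*(-322) = (-9 + sqrt(8)) - 322 = (-9 + 2*sqrt(2)) - 322 = -331 + 2*sqrt(2)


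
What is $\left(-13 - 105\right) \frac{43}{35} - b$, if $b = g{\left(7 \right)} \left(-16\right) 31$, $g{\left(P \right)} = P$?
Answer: $\frac{116446}{35} \approx 3327.0$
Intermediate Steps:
$b = -3472$ ($b = 7 \left(-16\right) 31 = \left(-112\right) 31 = -3472$)
$\left(-13 - 105\right) \frac{43}{35} - b = \left(-13 - 105\right) \frac{43}{35} - -3472 = - 118 \cdot 43 \cdot \frac{1}{35} + 3472 = \left(-118\right) \frac{43}{35} + 3472 = - \frac{5074}{35} + 3472 = \frac{116446}{35}$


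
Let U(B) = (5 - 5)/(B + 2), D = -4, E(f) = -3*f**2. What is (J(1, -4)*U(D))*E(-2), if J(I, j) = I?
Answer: 0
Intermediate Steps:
U(B) = 0 (U(B) = 0/(2 + B) = 0)
(J(1, -4)*U(D))*E(-2) = (1*0)*(-3*(-2)**2) = 0*(-3*4) = 0*(-12) = 0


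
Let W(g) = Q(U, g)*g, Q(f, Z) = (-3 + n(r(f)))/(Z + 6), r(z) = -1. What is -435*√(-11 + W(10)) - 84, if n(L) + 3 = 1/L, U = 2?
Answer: -84 - 435*I*√246/4 ≈ -84.0 - 1705.7*I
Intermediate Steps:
n(L) = -3 + 1/L
Q(f, Z) = -7/(6 + Z) (Q(f, Z) = (-3 + (-3 + 1/(-1)))/(Z + 6) = (-3 + (-3 - 1))/(6 + Z) = (-3 - 4)/(6 + Z) = -7/(6 + Z))
W(g) = -7*g/(6 + g) (W(g) = (-7/(6 + g))*g = -7*g/(6 + g))
-435*√(-11 + W(10)) - 84 = -435*√(-11 - 7*10/(6 + 10)) - 84 = -435*√(-11 - 7*10/16) - 84 = -435*√(-11 - 7*10*1/16) - 84 = -435*√(-11 - 35/8) - 84 = -435*I*√246/4 - 84 = -84 - 435*I*√246/4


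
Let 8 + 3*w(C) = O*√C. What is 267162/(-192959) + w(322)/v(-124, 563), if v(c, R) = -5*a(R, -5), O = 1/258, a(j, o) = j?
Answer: -2254639418/1629538755 - √322/2178810 ≈ -1.3836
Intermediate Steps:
O = 1/258 ≈ 0.0038760
w(C) = -8/3 + √C/774 (w(C) = -8/3 + (√C/258)/3 = -8/3 + √C/774)
v(c, R) = -5*R
267162/(-192959) + w(322)/v(-124, 563) = 267162/(-192959) + (-8/3 + √322/774)/((-5*563)) = 267162*(-1/192959) + (-8/3 + √322/774)/(-2815) = -267162/192959 + (-8/3 + √322/774)*(-1/2815) = -267162/192959 + (8/8445 - √322/2178810) = -2254639418/1629538755 - √322/2178810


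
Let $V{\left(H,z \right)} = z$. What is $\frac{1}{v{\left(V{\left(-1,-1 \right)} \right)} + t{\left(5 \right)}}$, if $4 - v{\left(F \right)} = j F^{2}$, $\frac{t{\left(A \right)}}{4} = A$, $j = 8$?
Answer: $\frac{1}{16} \approx 0.0625$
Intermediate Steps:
$t{\left(A \right)} = 4 A$
$v{\left(F \right)} = 4 - 8 F^{2}$
$\frac{1}{v{\left(V{\left(-1,-1 \right)} \right)} + t{\left(5 \right)}} = \frac{1}{\left(4 - 8 \left(-1\right)^{2}\right) + 4 \cdot 5} = \frac{1}{\left(4 - 8\right) + 20} = \frac{1}{-4 + 20} = \frac{1}{16}$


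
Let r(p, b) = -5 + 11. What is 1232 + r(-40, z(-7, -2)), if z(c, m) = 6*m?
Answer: 1238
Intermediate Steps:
r(p, b) = 6
1232 + r(-40, z(-7, -2)) = 1232 + 6 = 1238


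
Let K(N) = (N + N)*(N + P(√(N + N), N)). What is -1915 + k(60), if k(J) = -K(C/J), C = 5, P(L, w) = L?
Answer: -137881/72 - √6/36 ≈ -1915.1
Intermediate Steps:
K(N) = 2*N*(N + √2*√N) (K(N) = (N + N)*(N + √(N + N)) = (2*N)*(N + √(2*N)) = (2*N)*(N + √2*√N) = 2*N*(N + √2*√N))
k(J) = -10*(5/J + √10*√(1/J))/J (k(J) = -2*5/J*(5/J + √2*√(5/J)) = -2*5/J*(5/J + √2*(√5*√(1/J))) = -2*5/J*(5/J + √10*√(1/J)) = -10*(5/J + √10*√(1/J))/J)
-1915 + k(60) = -1915 + 10*(-5 - 1*60*√10*√(1/60))/60² = -1915 + 10*(1/3600)*(-5 - 1*60*√10*√(1/60)) = -1915 + 10*(1/3600)*(-5 - 1*60*√10*√15/30) = -1915 + 10*(1/3600)*(-5 - 10*√6) = -1915 + (-1/72 - √6/36) = -137881/72 - √6/36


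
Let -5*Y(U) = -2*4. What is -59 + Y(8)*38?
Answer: 9/5 ≈ 1.8000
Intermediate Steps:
Y(U) = 8/5 (Y(U) = -(-2)*4/5 = -⅕*(-8) = 8/5)
-59 + Y(8)*38 = -59 + (8/5)*38 = -59 + 304/5 = 9/5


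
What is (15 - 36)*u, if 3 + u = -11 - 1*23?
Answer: 777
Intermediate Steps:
u = -37 (u = -3 + (-11 - 1*23) = -3 + (-11 - 23) = -3 - 34 = -37)
(15 - 36)*u = (15 - 36)*(-37) = -21*(-37) = 777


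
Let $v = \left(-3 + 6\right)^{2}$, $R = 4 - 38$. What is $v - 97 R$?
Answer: $3307$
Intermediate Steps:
$R = -34$
$v = 9$ ($v = 3^{2} = 9$)
$v - 97 R = 9 - -3298 = 9 + 3298 = 3307$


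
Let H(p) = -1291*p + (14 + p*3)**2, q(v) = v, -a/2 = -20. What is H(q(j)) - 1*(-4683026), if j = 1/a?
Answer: 7493106929/1600 ≈ 4.6832e+6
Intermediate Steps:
a = 40 (a = -2*(-20) = 40)
j = 1/40 ≈ 0.025000
H(p) = (14 + 3*p)**2 - 1291*p (H(p) = -1291*p + (14 + 3*p)**2 = (14 + 3*p)**2 - 1291*p)
H(q(j)) - 1*(-4683026) = ((14 + 3*(1/40))**2 - 1291*1/40) - 1*(-4683026) = ((14 + 3/40)**2 - 1291/40) + 4683026 = ((563/40)**2 - 1291/40) + 4683026 = (316969/1600 - 1291/40) + 4683026 = 265329/1600 + 4683026 = 7493106929/1600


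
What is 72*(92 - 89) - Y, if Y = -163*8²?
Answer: 10648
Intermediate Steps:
Y = -10432 (Y = -163*64 = -10432)
72*(92 - 89) - Y = 72*(92 - 89) - 1*(-10432) = 72*3 + 10432 = 216 + 10432 = 10648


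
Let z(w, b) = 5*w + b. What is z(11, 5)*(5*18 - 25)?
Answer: 3900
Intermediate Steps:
z(w, b) = b + 5*w
z(11, 5)*(5*18 - 25) = (5 + 5*11)*(5*18 - 25) = (5 + 55)*(90 - 25) = 60*65 = 3900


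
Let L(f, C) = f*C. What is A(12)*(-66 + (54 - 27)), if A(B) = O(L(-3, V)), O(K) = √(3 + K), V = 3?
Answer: -39*I*√6 ≈ -95.53*I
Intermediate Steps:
L(f, C) = C*f
A(B) = I*√6 (A(B) = √(3 + 3*(-3)) = √(3 - 9) = √(-6) = I*√6)
A(12)*(-66 + (54 - 27)) = (I*√6)*(-66 + (54 - 27)) = (I*√6)*(-66 + 27) = (I*√6)*(-39) = -39*I*√6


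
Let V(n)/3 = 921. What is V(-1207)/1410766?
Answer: 2763/1410766 ≈ 0.0019585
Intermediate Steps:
V(n) = 2763 (V(n) = 3*921 = 2763)
V(-1207)/1410766 = 2763/1410766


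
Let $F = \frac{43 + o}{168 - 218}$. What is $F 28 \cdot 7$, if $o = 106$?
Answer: $- \frac{14602}{25} \approx -584.08$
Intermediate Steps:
$F = - \frac{149}{50}$ ($F = \frac{43 + 106}{168 - 218} = \frac{149}{-50} = 149 \left(- \frac{1}{50}\right) = - \frac{149}{50} \approx -2.98$)
$F 28 \cdot 7 = - \frac{149 \cdot 28 \cdot 7}{50} = \left(- \frac{149}{50}\right) 196 = - \frac{14602}{25}$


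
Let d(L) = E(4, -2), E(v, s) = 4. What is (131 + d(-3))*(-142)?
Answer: -19170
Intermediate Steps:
d(L) = 4
(131 + d(-3))*(-142) = (131 + 4)*(-142) = 135*(-142) = -19170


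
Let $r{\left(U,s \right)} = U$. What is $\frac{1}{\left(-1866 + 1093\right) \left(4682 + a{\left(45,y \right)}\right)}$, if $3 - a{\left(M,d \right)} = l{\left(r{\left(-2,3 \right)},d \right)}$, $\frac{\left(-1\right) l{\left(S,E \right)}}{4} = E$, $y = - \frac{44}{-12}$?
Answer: $- \frac{3}{10898527} \approx -2.7527 \cdot 10^{-7}$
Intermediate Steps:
$y = \frac{11}{3}$ ($y = \left(-44\right) \left(- \frac{1}{12}\right) = \frac{11}{3} \approx 3.6667$)
$l{\left(S,E \right)} = - 4 E$
$a{\left(M,d \right)} = 3 + 4 d$ ($a{\left(M,d \right)} = 3 - - 4 d = 3 + 4 d$)
$\frac{1}{\left(-1866 + 1093\right) \left(4682 + a{\left(45,y \right)}\right)} = \frac{1}{\left(-1866 + 1093\right) \left(4682 + \left(3 + 4 \cdot \frac{11}{3}\right)\right)} = \frac{1}{\left(-773\right) \left(4682 + \left(3 + \frac{44}{3}\right)\right)} = \frac{1}{\left(-773\right) \left(4682 + \frac{53}{3}\right)} = \frac{1}{\left(-773\right) \frac{14099}{3}} = \frac{1}{- \frac{10898527}{3}} = - \frac{3}{10898527}$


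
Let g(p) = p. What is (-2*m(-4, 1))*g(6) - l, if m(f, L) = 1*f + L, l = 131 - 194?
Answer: 99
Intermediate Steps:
l = -63
m(f, L) = L + f (m(f, L) = f + L = L + f)
(-2*m(-4, 1))*g(6) - l = -2*(1 - 4)*6 - 1*(-63) = -2*(-3)*6 + 63 = 6*6 + 63 = 36 + 63 = 99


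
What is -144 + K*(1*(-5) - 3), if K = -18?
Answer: 0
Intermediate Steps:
-144 + K*(1*(-5) - 3) = -144 - 18*(1*(-5) - 3) = -144 - 18*(-5 - 3) = -144 - 18*(-8) = -144 + 144 = 0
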